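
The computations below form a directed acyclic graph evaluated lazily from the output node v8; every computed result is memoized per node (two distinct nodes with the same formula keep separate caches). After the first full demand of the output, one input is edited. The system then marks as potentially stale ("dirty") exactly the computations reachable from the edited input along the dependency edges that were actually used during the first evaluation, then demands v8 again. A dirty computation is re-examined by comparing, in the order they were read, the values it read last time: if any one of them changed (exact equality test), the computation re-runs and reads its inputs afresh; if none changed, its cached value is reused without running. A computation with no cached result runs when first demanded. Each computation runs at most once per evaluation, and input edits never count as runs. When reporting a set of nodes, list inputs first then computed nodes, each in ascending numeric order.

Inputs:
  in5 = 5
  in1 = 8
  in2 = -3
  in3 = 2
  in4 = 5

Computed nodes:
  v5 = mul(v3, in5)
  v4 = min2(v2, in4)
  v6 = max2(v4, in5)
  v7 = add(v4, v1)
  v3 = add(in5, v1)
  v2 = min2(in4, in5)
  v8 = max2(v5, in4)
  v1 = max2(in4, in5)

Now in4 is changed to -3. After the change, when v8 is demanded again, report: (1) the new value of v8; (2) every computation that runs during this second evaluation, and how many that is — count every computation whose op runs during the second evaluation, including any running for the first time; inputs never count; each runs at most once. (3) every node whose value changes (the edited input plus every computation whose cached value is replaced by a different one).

Demanding v8 again yields 50.
2 computations run: v1, v8.
The nodes whose values change: in4.
Note where the cutoff bites: v3 is checked, finds nothing changed, and keeps its cache.

First demand of the output computes:
  v1 = max2(5, 5) = 5
  v3 = add(5, 5) = 10
  v5 = mul(10, 5) = 50
  v8 = max2(50, 5) = 50

After the edit, cleaning proceeds:
  v1: a read changed (in4 5->-3) — executes, giving 5 — identical to its old value.
  v3: dirty, but its reads are unchanged (in5 unchanged, v1 unchanged); cached 10 stands.
  v5: dirty, but its reads are unchanged (v3 unchanged, in5 unchanged); cached 50 stands.
  v8: a read changed (in4 5->-3) — executes, giving 50 — identical to its old value.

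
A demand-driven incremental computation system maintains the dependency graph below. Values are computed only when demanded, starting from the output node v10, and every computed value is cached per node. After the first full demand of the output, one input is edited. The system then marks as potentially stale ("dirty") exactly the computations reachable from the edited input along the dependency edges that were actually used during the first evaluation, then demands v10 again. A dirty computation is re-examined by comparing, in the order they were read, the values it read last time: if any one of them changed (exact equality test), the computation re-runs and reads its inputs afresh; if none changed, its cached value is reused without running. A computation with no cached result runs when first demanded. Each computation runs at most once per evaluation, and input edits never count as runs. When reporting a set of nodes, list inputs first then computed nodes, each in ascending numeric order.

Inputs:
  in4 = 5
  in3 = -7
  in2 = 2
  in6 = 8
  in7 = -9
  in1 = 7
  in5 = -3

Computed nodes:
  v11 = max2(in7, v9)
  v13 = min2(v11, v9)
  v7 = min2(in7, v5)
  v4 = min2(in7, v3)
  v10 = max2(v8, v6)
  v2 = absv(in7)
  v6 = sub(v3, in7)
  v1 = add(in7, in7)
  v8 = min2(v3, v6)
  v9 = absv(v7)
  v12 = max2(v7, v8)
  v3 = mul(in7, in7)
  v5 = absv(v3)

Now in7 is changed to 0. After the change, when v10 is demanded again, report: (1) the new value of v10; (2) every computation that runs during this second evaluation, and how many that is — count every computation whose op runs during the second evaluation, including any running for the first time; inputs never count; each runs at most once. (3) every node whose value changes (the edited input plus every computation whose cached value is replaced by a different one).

First evaluation (everything demanded from the output):
  v3 = mul(-9, -9) = 81
  v6 = sub(81, -9) = 90
  v8 = min2(81, 90) = 81
  v10 = max2(81, 90) = 90

Propagation after the edit:
  v3: runs — in7 -9->0; in7 -9->0; result 0.
  v6: runs — v3 81->0; in7 -9->0; result 0.
  v8: runs — v3 81->0; v6 90->0; result 0.
  v10: runs — v8 81->0; v6 90->0; result 0.

New value of v10: 0.
Computations that run: v3, v6, v8, v10 — 4 in total.
Values that change: in7, v3, v6, v8, v10.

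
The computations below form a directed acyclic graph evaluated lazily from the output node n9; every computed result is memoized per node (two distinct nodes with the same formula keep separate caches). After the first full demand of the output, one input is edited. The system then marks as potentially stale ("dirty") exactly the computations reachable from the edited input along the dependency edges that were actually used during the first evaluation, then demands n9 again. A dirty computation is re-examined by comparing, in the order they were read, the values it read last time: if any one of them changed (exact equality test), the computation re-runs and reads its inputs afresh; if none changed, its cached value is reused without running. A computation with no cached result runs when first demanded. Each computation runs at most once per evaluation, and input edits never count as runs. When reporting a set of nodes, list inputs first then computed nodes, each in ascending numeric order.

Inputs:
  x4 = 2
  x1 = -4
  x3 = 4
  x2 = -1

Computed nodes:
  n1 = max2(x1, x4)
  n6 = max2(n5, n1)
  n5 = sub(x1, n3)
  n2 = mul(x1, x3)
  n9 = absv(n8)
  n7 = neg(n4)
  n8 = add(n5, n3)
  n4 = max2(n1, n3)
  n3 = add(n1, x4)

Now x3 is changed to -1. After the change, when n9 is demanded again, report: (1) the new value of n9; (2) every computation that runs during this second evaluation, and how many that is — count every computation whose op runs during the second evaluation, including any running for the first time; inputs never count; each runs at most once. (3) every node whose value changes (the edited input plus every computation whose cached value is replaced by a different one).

First demand of the output computes:
  n1 = max2(-4, 2) = 2
  n3 = add(2, 2) = 4
  n5 = sub(-4, 4) = -8
  n8 = add(-8, 4) = -4
  n9 = absv(-4) = 4

After the edit, cleaning proceeds:
  x3 only reaches undemanded nodes; the second demand re-runs nothing.

Note the shortcut — x3 feeds only undemanded nodes, so no recomputation happens.

Demanding n9 again yields 4.
0 computations run: none.
The nodes whose values change: x3.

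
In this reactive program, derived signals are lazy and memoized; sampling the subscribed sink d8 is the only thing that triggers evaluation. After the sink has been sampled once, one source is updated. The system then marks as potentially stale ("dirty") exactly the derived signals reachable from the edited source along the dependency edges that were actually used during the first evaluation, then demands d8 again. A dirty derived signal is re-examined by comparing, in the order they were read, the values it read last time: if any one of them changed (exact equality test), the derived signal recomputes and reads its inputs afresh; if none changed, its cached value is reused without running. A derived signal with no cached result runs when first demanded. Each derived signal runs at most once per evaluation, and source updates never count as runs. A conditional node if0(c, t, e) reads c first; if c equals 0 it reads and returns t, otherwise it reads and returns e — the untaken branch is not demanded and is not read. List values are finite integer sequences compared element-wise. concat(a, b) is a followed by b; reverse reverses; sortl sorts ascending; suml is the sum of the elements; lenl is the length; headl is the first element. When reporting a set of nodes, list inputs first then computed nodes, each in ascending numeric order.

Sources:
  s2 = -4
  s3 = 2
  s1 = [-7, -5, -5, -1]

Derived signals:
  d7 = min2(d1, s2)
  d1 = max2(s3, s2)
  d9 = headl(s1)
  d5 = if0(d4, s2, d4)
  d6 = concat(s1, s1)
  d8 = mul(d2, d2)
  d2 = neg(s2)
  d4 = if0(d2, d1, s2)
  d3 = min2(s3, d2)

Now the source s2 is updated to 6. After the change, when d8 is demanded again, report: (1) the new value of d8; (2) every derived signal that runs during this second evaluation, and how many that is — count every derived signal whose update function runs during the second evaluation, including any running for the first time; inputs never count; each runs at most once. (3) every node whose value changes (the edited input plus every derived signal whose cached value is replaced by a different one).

Demanding d8 again yields 36.
2 derived signals run: d2, d8.
The nodes whose values change: s2, d2, d8.

First demand of the output computes:
  d2 = neg(-4) = 4
  d8 = mul(4, 4) = 16

After the edit, cleaning proceeds:
  d2: a read changed (s2 -4->6) — executes, giving -6.
  d8: a read changed (d2 4->-6; d2 4->-6) — executes, giving 36.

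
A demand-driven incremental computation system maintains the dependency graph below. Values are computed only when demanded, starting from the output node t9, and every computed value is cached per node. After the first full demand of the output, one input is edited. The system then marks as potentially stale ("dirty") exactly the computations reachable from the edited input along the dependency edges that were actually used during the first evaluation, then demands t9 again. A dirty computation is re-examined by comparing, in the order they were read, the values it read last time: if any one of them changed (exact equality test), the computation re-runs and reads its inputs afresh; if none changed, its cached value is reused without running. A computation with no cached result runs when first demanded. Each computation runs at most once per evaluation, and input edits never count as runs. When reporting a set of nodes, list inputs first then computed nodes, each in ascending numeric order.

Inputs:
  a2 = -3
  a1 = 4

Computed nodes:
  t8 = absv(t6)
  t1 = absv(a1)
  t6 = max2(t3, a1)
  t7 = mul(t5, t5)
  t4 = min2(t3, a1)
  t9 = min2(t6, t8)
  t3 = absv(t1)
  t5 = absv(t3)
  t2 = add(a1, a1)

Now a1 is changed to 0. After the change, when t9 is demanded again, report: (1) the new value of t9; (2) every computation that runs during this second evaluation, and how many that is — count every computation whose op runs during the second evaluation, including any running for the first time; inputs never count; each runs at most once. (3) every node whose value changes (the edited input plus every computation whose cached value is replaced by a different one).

First evaluation (everything demanded from the output):
  t1 = absv(4) = 4
  t3 = absv(4) = 4
  t6 = max2(4, 4) = 4
  t8 = absv(4) = 4
  t9 = min2(4, 4) = 4

Propagation after the edit:
  t1: runs — a1 4->0; result 0.
  t3: runs — t1 4->0; result 0.
  t6: runs — t3 4->0; a1 4->0; result 0.
  t8: runs — t6 4->0; result 0.
  t9: runs — t6 4->0; t8 4->0; result 0.

New value of t9: 0.
Computations that run: t1, t3, t6, t8, t9 — 5 in total.
Values that change: a1, t1, t3, t6, t8, t9.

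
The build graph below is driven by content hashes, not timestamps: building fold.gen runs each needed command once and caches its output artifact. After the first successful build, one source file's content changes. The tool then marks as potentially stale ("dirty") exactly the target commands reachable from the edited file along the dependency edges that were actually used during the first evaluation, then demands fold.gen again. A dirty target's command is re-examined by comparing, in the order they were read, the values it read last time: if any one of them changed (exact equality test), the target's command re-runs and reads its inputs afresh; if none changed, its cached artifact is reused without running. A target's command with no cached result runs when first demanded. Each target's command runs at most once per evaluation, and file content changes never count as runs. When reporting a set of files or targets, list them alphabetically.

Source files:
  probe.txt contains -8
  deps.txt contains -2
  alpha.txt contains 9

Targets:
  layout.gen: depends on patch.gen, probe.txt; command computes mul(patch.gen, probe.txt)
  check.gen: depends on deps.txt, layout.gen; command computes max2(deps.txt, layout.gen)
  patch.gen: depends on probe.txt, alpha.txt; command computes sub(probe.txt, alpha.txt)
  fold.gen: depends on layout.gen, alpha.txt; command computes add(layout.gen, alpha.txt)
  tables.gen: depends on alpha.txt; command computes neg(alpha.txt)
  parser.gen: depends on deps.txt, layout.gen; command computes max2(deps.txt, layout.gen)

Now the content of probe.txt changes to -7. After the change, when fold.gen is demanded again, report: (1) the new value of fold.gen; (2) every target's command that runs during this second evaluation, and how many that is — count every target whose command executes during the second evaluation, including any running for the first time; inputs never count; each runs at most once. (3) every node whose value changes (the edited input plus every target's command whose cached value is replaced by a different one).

Initial pass — values computed on the first demand:
  patch.gen = sub(-8, 9) = -17
  layout.gen = mul(-17, -8) = 136
  fold.gen = add(136, 9) = 145

Second demand — change propagation:
  patch.gen: re-runs because probe.txt -8->-7; new result -16.
  layout.gen: re-runs because patch.gen -17->-16; probe.txt -8->-7; new result 112.
  fold.gen: re-runs because layout.gen 136->112; new result 121.

fold.gen now evaluates to 121.
Run set: fold.gen, layout.gen, patch.gen (3 run).
Changed values: fold.gen, layout.gen, patch.gen, probe.txt.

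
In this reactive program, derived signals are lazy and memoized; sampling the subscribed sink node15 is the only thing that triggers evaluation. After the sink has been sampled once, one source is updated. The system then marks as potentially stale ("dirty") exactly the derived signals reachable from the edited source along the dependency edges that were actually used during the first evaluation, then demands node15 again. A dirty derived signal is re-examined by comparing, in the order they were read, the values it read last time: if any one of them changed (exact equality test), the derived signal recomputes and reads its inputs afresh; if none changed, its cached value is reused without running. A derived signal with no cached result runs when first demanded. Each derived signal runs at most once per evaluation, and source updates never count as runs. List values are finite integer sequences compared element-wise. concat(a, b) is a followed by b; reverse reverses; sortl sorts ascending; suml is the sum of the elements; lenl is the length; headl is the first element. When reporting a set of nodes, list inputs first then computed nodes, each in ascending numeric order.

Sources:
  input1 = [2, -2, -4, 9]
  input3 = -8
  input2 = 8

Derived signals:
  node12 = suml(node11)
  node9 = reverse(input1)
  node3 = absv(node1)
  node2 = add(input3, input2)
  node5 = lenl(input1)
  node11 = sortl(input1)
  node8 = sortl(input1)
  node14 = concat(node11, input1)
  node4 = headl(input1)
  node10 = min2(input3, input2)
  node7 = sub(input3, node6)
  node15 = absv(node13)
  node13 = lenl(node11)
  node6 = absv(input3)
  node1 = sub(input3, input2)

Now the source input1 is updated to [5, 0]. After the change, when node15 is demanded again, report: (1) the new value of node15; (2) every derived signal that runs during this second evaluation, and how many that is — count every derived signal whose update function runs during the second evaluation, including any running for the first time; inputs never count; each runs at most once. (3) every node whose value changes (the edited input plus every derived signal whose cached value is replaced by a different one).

Demanding node15 again yields 2.
3 derived signals run: node11, node13, node15.
The nodes whose values change: input1, node11, node13, node15.

First demand of the output computes:
  node11 = sortl([2, -2, -4, 9]) = [-4, -2, 2, 9]
  node13 = lenl([-4, -2, 2, 9]) = 4
  node15 = absv(4) = 4

After the edit, cleaning proceeds:
  node11: a read changed (input1 [2, -2, -4, 9]->[5, 0]) — executes, giving [0, 5].
  node13: a read changed (node11 [-4, -2, 2, 9]->[0, 5]) — executes, giving 2.
  node15: a read changed (node13 4->2) — executes, giving 2.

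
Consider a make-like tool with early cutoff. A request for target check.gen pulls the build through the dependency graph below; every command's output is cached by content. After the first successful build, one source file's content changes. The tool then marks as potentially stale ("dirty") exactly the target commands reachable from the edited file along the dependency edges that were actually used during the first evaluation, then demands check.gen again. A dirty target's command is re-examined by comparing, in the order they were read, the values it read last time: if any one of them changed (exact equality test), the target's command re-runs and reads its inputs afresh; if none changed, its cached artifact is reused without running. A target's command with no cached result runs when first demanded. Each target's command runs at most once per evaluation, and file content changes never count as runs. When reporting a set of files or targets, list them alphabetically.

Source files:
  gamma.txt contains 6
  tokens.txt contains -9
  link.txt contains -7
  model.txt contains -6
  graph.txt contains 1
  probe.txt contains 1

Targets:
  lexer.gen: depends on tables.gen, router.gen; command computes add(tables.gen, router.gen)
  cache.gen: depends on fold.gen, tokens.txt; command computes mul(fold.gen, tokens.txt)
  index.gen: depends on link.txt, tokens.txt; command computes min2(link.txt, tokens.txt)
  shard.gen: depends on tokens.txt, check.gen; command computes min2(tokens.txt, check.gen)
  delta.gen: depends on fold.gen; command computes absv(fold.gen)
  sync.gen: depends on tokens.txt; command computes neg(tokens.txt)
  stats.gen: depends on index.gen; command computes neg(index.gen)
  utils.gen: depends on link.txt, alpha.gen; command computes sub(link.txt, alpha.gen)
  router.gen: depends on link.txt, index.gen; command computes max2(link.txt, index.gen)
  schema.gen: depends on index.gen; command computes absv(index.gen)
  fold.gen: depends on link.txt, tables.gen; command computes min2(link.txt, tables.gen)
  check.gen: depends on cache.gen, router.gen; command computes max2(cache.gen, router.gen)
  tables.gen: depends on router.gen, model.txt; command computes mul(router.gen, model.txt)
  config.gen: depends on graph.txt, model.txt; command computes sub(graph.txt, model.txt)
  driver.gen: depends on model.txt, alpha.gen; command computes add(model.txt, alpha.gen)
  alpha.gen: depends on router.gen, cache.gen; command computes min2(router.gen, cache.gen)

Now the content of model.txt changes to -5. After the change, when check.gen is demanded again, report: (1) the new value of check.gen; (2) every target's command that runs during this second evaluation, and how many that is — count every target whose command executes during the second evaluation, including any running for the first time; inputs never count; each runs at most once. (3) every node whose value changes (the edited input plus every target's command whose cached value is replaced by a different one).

First demand of the output computes:
  index.gen = min2(-7, -9) = -9
  router.gen = max2(-7, -9) = -7
  tables.gen = mul(-7, -6) = 42
  fold.gen = min2(-7, 42) = -7
  cache.gen = mul(-7, -9) = 63
  check.gen = max2(63, -7) = 63

After the edit, cleaning proceeds:
  tables.gen: a read changed (model.txt -6->-5) — executes, giving 35.
  fold.gen: a read changed (tables.gen 42->35) — executes, giving -7 — identical to its old value.
  cache.gen: dirty, but its reads are unchanged (fold.gen unchanged, tokens.txt unchanged); cached 63 stands.
  check.gen: dirty, but its reads are unchanged (cache.gen unchanged, router.gen unchanged); cached 63 stands.

Note the absorption at fold.gen: it re-runs yet its value is the same, leaving the output's value untouched.

Demanding check.gen again yields 63.
2 target commands run: fold.gen, tables.gen.
The nodes whose values change: model.txt, tables.gen.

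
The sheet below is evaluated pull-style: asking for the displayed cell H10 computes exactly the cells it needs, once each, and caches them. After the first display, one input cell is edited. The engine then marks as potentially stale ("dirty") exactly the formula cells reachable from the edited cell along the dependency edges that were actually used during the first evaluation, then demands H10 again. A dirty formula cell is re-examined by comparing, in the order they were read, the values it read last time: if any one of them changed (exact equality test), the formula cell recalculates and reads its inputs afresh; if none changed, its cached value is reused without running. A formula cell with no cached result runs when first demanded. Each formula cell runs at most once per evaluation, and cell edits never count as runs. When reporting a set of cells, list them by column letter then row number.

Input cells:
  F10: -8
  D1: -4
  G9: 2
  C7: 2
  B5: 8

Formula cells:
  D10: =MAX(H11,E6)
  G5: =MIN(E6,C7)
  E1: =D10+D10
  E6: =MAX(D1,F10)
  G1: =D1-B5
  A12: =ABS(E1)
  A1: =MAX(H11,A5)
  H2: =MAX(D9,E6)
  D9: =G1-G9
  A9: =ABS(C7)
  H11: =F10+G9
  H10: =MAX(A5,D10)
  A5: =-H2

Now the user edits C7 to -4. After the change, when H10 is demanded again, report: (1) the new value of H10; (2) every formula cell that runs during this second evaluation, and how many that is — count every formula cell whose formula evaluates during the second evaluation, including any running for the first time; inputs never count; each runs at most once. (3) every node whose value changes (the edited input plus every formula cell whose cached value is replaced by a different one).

First demand of the output computes:
  E6 = MAX(-4, -8) = -4
  G1 = -4 - 8 = -12
  D9 = -12 - 2 = -14
  H2 = MAX(-14, -4) = -4
  A5 = -(-4) = 4
  H11 = -8 + 2 = -6
  D10 = MAX(-6, -4) = -4
  H10 = MAX(4, -4) = 4

After the edit, cleaning proceeds:
  C7 only reaches undemanded nodes; the second demand re-runs nothing.

Note the shortcut — C7 feeds only undemanded nodes, so no recomputation happens.

Demanding H10 again yields 4.
0 formula cells run: none.
The nodes whose values change: C7.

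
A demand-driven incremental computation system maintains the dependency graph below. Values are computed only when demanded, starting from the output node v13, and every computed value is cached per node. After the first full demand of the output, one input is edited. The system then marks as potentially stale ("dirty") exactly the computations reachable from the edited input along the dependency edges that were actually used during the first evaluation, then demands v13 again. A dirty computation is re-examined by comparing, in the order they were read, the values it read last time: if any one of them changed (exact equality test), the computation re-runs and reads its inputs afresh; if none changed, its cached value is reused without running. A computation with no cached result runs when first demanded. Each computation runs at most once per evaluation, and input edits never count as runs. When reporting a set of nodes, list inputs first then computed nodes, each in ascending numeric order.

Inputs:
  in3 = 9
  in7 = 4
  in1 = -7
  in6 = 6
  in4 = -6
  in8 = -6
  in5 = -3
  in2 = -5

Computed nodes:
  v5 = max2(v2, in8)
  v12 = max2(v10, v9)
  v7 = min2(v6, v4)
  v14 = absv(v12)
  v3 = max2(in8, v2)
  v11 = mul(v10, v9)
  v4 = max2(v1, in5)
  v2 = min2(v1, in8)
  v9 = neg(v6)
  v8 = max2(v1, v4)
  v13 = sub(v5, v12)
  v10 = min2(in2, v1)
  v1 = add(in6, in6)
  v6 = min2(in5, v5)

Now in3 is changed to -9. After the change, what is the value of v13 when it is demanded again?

New value of v13: -12.
Key observation: in3 is never demanded by the output, so the edit triggers no recomputation at all.

First evaluation (everything demanded from the output):
  v1 = add(6, 6) = 12
  v2 = min2(12, -6) = -6
  v5 = max2(-6, -6) = -6
  v6 = min2(-3, -6) = -6
  v9 = neg(-6) = 6
  v10 = min2(-5, 12) = -5
  v12 = max2(-5, 6) = 6
  v13 = sub(-6, 6) = -12

Propagation after the edit:
  in3 feeds no computation that the output demands — nothing is marked dirty and nothing runs.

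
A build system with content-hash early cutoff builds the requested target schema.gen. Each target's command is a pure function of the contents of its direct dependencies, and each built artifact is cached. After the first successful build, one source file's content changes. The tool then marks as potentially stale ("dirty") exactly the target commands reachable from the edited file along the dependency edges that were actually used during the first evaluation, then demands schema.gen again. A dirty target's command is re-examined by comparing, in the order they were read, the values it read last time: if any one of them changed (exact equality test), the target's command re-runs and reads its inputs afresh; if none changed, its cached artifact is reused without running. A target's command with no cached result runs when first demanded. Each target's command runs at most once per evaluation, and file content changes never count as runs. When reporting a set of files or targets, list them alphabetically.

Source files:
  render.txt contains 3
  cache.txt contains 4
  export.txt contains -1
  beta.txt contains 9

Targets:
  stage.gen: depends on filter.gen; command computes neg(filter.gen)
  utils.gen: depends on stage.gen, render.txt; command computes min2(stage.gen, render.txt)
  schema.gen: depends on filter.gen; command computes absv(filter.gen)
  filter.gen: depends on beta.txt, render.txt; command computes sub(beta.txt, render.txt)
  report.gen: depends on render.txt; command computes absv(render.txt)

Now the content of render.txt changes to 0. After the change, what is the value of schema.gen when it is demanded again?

New value of schema.gen: 9.

First evaluation (everything demanded from the output):
  filter.gen = sub(9, 3) = 6
  schema.gen = absv(6) = 6

Propagation after the edit:
  filter.gen: runs — render.txt 3->0; result 9.
  schema.gen: runs — filter.gen 6->9; result 9.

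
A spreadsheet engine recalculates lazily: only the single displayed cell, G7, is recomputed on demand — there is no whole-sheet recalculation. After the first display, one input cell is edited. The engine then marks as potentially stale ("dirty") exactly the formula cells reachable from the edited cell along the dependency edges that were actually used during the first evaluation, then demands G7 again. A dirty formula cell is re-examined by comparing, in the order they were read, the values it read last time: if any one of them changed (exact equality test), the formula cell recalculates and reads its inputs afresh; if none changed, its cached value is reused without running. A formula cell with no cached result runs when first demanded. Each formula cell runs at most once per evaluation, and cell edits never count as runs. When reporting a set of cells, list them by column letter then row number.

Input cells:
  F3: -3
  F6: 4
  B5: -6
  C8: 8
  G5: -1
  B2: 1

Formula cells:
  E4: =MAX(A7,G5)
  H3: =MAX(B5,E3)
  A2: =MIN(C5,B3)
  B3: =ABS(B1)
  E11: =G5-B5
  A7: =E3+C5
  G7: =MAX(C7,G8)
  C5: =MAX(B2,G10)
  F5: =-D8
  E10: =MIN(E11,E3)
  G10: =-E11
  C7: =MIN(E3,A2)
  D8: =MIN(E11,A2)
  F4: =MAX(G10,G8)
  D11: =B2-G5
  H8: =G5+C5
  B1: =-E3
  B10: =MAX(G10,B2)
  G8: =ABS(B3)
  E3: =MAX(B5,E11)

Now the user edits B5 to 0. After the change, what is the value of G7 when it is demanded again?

New value of G7: 0.

First evaluation (everything demanded from the output):
  E11 = -1 - -6 = 5
  E3 = MAX(-6, 5) = 5
  B1 = -(5) = -5
  B3 = ABS(-5) = 5
  G8 = ABS(5) = 5
  G10 = -(5) = -5
  C5 = MAX(1, -5) = 1
  A2 = MIN(1, 5) = 1
  C7 = MIN(5, 1) = 1
  G7 = MAX(1, 5) = 5

Propagation after the edit:
  E11: runs — B5 -6->0; result -1.
  E3: runs — B5 -6->0; E11 5->-1; result 0.
  B1: runs — E3 5->0; result 0.
  B3: runs — B1 -5->0; result 0.
  G8: runs — B3 5->0; result 0.
  G10: runs — E11 5->-1; result 1.
  C5: runs — G10 -5->1; result 1 (same value as before).
  A2: runs — B3 5->0; result 0.
  C7: runs — E3 5->0; A2 1->0; result 0.
  G7: runs — C7 1->0; G8 5->0; result 0.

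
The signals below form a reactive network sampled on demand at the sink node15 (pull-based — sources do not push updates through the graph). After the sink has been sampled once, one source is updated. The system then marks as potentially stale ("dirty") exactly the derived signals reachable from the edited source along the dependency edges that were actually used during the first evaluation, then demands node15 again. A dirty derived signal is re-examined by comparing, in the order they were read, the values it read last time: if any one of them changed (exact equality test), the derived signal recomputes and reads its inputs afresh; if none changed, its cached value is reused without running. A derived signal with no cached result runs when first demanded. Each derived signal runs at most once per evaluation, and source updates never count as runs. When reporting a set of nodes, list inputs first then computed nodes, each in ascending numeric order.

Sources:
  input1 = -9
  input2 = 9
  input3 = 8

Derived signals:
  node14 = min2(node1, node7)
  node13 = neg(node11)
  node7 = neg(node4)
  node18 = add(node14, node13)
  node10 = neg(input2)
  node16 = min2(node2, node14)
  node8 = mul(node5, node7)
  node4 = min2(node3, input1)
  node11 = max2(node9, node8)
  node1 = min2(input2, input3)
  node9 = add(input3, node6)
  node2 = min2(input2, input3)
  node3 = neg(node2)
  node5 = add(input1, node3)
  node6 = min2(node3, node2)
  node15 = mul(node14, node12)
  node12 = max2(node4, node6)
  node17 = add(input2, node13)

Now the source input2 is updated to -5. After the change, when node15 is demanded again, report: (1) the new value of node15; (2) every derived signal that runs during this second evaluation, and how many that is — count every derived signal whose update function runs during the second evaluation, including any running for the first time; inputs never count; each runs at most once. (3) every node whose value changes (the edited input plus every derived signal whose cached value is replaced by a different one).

Initial pass — values computed on the first demand:
  node1 = min2(9, 8) = 8
  node2 = min2(9, 8) = 8
  node3 = neg(8) = -8
  node4 = min2(-8, -9) = -9
  node6 = min2(-8, 8) = -8
  node7 = neg(-9) = 9
  node12 = max2(-9, -8) = -8
  node14 = min2(8, 9) = 8
  node15 = mul(8, -8) = -64

Second demand — change propagation:
  node1: re-runs because input2 9->-5; new result -5.
  node2: re-runs because input2 9->-5; new result -5.
  node3: re-runs because node2 8->-5; new result 5.
  node4: re-runs because node3 -8->5; new result -9 (unchanged).
  node6: re-runs because node3 -8->5; node2 8->-5; new result -5.
  node7: re-examined; everything it read last time is the same (node4 unchanged) — cache 9 kept, no run.
  node12: re-runs because node6 -8->-5; new result -5.
  node14: re-runs because node1 8->-5; new result -5.
  node15: re-runs because node14 8->-5; node12 -8->-5; new result 25.

The important point: at node7 every value read last time is unchanged, so the dirty flag clears without a run.

node15 now evaluates to 25.
Run set: node1, node2, node3, node4, node6, node12, node14, node15 (8 run).
Changed values: input2, node1, node2, node3, node6, node12, node14, node15.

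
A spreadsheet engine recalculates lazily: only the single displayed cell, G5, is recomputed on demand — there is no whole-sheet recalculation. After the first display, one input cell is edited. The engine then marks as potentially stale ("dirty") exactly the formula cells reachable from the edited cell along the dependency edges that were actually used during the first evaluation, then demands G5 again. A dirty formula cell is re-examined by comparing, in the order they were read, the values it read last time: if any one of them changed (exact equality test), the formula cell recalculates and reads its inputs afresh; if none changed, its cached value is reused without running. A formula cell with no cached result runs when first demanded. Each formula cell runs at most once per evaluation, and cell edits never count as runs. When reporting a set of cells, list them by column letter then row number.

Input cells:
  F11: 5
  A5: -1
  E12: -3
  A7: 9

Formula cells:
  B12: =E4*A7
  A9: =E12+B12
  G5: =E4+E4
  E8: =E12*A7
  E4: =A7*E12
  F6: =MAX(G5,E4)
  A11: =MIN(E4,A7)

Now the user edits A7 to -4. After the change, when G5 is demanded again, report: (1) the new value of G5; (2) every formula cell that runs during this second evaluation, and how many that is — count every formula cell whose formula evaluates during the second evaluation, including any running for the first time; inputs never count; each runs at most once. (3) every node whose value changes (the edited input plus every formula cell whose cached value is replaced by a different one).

New value of G5: 24.
Formula cells that run: E4, G5 — 2 in total.
Values that change: A7, E4, G5.

First evaluation (everything demanded from the output):
  E4 = 9 * -3 = -27
  G5 = -27 + -27 = -54

Propagation after the edit:
  E4: runs — A7 9->-4; result 12.
  G5: runs — E4 -27->12; E4 -27->12; result 24.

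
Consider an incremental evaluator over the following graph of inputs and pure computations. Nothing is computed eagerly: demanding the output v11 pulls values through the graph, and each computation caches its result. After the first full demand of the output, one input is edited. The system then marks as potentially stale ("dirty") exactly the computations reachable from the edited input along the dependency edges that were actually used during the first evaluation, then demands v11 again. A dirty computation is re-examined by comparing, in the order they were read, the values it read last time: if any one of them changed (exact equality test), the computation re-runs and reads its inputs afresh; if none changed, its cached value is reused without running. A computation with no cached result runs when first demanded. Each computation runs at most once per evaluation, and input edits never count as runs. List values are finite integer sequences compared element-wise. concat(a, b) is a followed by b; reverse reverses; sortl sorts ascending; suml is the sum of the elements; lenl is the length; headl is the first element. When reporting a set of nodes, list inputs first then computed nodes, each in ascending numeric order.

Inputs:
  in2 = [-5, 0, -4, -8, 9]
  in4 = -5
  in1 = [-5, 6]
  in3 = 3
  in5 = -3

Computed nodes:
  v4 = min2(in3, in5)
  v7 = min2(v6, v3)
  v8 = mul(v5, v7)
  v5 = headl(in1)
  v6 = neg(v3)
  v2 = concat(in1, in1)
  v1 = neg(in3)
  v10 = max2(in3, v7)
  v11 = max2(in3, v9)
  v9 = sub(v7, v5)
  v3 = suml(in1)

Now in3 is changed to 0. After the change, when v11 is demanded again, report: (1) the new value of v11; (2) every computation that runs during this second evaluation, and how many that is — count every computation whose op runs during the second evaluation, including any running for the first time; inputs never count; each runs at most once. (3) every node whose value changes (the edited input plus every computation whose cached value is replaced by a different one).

Initial pass — values computed on the first demand:
  v3 = suml([-5, 6]) = 1
  v5 = headl([-5, 6]) = -5
  v6 = neg(1) = -1
  v7 = min2(-1, 1) = -1
  v9 = sub(-1, -5) = 4
  v11 = max2(3, 4) = 4

Second demand — change propagation:
  v11: re-runs because in3 3->0; new result 4 (unchanged).

v11 now evaluates to 4.
Run set: v11 (1 run).
Changed values: in3.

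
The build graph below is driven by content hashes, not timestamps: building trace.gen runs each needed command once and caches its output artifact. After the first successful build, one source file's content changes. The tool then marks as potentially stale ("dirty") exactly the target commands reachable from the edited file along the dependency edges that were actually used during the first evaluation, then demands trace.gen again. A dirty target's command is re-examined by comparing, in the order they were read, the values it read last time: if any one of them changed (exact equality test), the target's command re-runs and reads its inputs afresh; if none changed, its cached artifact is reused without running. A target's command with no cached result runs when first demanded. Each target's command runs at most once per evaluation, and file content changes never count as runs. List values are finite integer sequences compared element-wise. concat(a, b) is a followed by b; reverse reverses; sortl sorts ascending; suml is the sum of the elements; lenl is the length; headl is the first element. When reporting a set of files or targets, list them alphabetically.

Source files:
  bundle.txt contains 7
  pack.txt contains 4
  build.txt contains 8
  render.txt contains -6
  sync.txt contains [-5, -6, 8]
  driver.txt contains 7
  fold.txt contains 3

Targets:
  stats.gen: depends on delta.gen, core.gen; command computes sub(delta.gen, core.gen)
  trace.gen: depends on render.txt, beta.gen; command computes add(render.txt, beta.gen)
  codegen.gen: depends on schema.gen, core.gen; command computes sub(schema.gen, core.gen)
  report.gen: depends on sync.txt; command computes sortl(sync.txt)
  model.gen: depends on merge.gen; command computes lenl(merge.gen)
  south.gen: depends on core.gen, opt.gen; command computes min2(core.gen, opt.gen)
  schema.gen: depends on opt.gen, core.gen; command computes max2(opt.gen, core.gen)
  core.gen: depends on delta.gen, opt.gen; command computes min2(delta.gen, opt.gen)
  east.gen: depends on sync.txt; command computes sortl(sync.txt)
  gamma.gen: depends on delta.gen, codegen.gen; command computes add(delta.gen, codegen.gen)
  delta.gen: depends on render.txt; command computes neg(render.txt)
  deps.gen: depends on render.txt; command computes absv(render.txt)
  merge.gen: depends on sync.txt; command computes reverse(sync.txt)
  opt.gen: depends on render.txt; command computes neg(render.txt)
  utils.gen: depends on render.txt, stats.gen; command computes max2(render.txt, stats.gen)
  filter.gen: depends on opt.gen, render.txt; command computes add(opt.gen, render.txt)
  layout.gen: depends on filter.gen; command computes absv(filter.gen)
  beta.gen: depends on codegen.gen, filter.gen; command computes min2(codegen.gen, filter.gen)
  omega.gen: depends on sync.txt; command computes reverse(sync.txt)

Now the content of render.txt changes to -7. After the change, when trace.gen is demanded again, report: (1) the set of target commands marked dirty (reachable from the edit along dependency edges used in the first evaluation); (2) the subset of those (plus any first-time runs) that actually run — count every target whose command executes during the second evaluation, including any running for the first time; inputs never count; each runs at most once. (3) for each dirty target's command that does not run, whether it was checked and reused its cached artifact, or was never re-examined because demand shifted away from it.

Dirty set: beta.gen, codegen.gen, core.gen, delta.gen, filter.gen, opt.gen, schema.gen, trace.gen.
Run set: codegen.gen, core.gen, delta.gen, filter.gen, opt.gen, schema.gen, trace.gen (7 run).
Re-examined without running (cache reused): beta.gen.
The important point: at beta.gen every value read last time is unchanged, so the dirty flag clears without a run.

Initial pass — values computed on the first demand:
  delta.gen = neg(-6) = 6
  opt.gen = neg(-6) = 6
  core.gen = min2(6, 6) = 6
  filter.gen = add(6, -6) = 0
  schema.gen = max2(6, 6) = 6
  codegen.gen = sub(6, 6) = 0
  beta.gen = min2(0, 0) = 0
  trace.gen = add(-6, 0) = -6

Second demand — change propagation:
  delta.gen: re-runs because render.txt -6->-7; new result 7.
  opt.gen: re-runs because render.txt -6->-7; new result 7.
  core.gen: re-runs because delta.gen 6->7; opt.gen 6->7; new result 7.
  filter.gen: re-runs because opt.gen 6->7; render.txt -6->-7; new result 0 (unchanged).
  schema.gen: re-runs because opt.gen 6->7; core.gen 6->7; new result 7.
  codegen.gen: re-runs because schema.gen 6->7; core.gen 6->7; new result 0 (unchanged).
  beta.gen: re-examined; everything it read last time is the same (codegen.gen unchanged, filter.gen unchanged) — cache 0 kept, no run.
  trace.gen: re-runs because render.txt -6->-7; new result -7.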